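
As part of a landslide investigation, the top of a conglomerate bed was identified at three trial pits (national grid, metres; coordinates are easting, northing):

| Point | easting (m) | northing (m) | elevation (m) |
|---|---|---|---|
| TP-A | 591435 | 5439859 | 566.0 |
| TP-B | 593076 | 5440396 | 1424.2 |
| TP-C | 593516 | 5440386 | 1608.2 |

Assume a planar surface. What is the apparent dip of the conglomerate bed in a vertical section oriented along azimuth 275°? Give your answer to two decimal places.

Let the plane be z = a·easting + b·northing + c.
TP-B−TP-A: 1641a + 537b = 858.2;  TP-C−TP-A: 2081a + 527b = 1042.2.
Solving gives a = 0.42499, b = 0.29943.
Unit vector along 275° is (sin 275°, cos 275°) = (-0.9962, 0.0872).
Slope in that direction = a·(-0.9962) + b·(0.0872) = −0.39727.
Apparent dip = arctan|0.39727| = 21.67° (true dip is 27.5°, so apparent ≤ true as expected).

21.67°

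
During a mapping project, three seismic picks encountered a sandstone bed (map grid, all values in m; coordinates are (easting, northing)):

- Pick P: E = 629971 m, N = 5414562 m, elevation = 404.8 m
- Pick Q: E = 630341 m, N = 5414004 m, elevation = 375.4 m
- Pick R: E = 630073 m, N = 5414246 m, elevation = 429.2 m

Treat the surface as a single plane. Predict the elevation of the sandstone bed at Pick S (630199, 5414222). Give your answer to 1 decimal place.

385.9 m

Two edge vectors: Pick P→Pick Q = (370, -558, -29.4), Pick P→Pick R = (102, -316, 24.4).
Normal n = (Pick P→Pick Q) × (Pick P→Pick R) = (-22905.6, -12026.8, -60004).
So ∂z/∂E = −n_x/n_z = −0.381734551 and ∂z/∂N = −n_y/n_z = −0.200433304.
Intercept c from Pick P: 404.8 + 240481.70 + 1085258.55 = 1326145.05.
At (630199, 5414222): z = −240568.7 − 1085190.4 + 1326145.05 = 385.9 m.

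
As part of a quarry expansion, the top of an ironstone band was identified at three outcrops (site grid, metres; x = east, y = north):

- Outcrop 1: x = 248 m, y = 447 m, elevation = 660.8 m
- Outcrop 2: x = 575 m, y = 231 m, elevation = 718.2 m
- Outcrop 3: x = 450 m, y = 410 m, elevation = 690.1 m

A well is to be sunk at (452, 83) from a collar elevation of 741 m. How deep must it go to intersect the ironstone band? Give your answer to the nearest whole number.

Two edge vectors: Outcrop 1→Outcrop 2 = (327, -216, 57.4), Outcrop 1→Outcrop 3 = (202, -37, 29.3).
Normal n = (Outcrop 1→Outcrop 2) × (Outcrop 1→Outcrop 3) = (-4205, 2013.7, 31533).
So ∂z/∂x = −n_x/n_z = 0.13335 and ∂z/∂y = −n_y/n_z = −0.06386.
Intercept c from Outcrop 1: 660.8 − 33.07 + 28.55 = 656.27.
At (452, 83): z_contact = 60.3 − 5.3 + 656.27 = 711.2 m.
Depth below ground = 741 − 711.2 = 30 m.

30 m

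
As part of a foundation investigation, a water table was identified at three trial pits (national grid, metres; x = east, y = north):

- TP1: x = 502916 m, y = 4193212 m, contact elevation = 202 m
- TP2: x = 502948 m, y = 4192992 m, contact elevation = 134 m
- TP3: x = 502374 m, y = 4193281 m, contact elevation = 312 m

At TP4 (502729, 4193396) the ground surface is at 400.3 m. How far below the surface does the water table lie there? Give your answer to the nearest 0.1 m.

Let the plane be z = a·x + b·y + c.
TP2−TP1: 32a − 220b = −68;  TP3−TP1: −542a + 69b = 110.
Solving gives a = −0.166689452, b = 0.284845171.
Then c = 202 − a·502916 − b·4193212 = −1110383.39.
At (502729, 4193396): z_contact = −83799.62 + 1194468.60 − 1110383.39 = 285.58 m.
Depth below ground = 400.3 − 285.58 = 114.7 m.

114.7 m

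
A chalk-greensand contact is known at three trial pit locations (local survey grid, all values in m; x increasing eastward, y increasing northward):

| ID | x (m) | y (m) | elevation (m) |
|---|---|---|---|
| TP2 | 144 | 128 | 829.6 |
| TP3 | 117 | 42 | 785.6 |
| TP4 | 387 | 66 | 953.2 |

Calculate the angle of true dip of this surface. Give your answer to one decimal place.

34.0°

Two edge vectors: TP2→TP3 = (-27, -86, -44), TP2→TP4 = (243, -62, 123.6).
Normal n = (TP2→TP3) × (TP2→TP4) = (-13357.6, -7354.8, 22572).
So ∂z/∂x = −n_x/n_z = 0.59178 and ∂z/∂y = −n_y/n_z = 0.32584.
Gradient magnitude |∇z| = √(a² + b²) = √(0.35020 + 0.10617) = 0.67555.
True dip = arctan(0.67555) = 34.0°, dipping toward WSW (azimuth ≈ 241°).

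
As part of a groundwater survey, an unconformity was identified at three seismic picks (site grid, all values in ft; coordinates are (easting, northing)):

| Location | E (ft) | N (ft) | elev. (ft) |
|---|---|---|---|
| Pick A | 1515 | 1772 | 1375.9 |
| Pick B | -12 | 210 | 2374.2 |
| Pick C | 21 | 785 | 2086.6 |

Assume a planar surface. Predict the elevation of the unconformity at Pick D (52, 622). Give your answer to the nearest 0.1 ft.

Let the plane be z = a·E + b·N + c.
Pick B−Pick A: −1527a − 1562b = 998.3;  Pick C−Pick A: −1494a − 987b = 710.7.
Solving gives a = −0.150991, b = −0.491508.
Then c = 1375.9 − a·1515 − b·1772 = 2475.60.
At (52, 622): z = −7.9 − 305.7 + 2475.60 = 2162.0 ft.

2162.0 ft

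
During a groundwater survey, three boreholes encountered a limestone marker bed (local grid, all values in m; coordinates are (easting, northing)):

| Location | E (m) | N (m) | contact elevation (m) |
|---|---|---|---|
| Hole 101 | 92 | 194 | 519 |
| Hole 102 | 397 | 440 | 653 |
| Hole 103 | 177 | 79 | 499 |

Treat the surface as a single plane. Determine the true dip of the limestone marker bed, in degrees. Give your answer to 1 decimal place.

20.0°

Two edge vectors: Hole 101→Hole 102 = (305, 246, 134), Hole 101→Hole 103 = (85, -115, -20).
Normal n = (Hole 101→Hole 102) × (Hole 101→Hole 103) = (10490, 17490, -55985).
So ∂z/∂E = −n_x/n_z = 0.18737 and ∂z/∂N = −n_y/n_z = 0.31241.
Gradient magnitude |∇z| = √(a² + b²) = √(0.03511 + 0.09760) = 0.36429.
True dip = arctan(0.36429) = 20.0°, dipping toward SSW (azimuth ≈ 211°).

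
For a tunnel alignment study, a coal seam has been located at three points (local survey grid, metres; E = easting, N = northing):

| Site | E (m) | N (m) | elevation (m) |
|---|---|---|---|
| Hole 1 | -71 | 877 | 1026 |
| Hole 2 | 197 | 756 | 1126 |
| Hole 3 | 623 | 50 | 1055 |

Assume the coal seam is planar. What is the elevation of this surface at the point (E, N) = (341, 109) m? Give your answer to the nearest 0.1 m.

Let the plane be z = a·E + b·N + c.
Hole 2−Hole 1: 268a − 121b = 100;  Hole 3−Hole 1: 694a − 827b = 29.
Solving gives a = 0.57526, b = 0.44768.
Then c = 1026 − a·-71 − b·877 = 674.23.
At (341, 109): z = 196.2 + 48.8 + 674.23 = 919.2 m.

919.2 m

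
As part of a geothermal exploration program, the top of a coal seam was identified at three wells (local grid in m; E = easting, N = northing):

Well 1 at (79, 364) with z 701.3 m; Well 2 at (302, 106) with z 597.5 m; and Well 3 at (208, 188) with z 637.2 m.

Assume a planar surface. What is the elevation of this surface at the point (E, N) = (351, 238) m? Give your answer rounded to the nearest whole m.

603 m

Let the plane be z = a·E + b·N + c.
Well 2−Well 1: 223a − 258b = −103.8;  Well 3−Well 1: 129a − 176b = −64.1.
Solving gives a = −0.29014, b = 0.15154.
Then c = 701.3 − a·79 − b·364 = 669.06.
At (351, 238): z = −101.8 + 36.1 + 669.06 = 603.3 m.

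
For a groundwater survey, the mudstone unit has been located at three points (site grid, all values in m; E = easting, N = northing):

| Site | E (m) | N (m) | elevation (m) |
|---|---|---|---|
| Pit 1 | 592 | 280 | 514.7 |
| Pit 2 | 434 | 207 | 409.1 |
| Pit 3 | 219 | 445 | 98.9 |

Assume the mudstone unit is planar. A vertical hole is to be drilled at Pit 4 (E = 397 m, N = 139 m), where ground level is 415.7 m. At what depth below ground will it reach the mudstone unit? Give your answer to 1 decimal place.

Let the plane be z = a·E + b·N + c.
Pit 2−Pit 1: −158a − 73b = −105.6;  Pit 3−Pit 1: −373a + 165b = −415.8.
Solving gives a = 0.89640, b = −0.49359.
Then c = 514.7 − a·592 − b·280 = 122.23.
At (397, 139): z_contact = 355.87 − 68.61 + 122.23 = 409.50 m.
Depth below ground = 415.7 − 409.50 = 6.2 m.

6.2 m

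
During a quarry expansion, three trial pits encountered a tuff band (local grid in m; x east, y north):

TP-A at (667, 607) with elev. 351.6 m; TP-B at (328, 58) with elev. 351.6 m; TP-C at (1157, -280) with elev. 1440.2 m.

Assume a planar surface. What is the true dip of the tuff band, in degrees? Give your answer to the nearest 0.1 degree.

51.0°

Let the plane be z = a·x + b·y + c.
TP-B−TP-A: −339a − 549b = 0;  TP-C−TP-A: 490a − 887b = 1088.6.
Solving gives a = 1.04904, b = −0.64777.
Gradient magnitude |∇z| = √(a² + b²) = √(1.10049 + 0.41960) = 1.23292.
True dip = arctan(1.23292) = 51.0°, dipping toward WNW (azimuth ≈ 302°).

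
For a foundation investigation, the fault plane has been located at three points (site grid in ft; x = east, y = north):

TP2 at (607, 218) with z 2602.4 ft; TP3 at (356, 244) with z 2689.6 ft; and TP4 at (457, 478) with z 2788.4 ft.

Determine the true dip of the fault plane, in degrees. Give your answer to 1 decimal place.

Let the plane be z = a·x + b·y + c.
TP3−TP2: −251a + 26b = 87.2;  TP4−TP2: −150a + 260b = 186.
Solving gives a = −0.29068, b = 0.54769.
Gradient magnitude |∇z| = √(a² + b²) = √(0.08449 + 0.29996) = 0.62004.
True dip = arctan(0.62004) = 31.8°, dipping toward SSE (azimuth ≈ 152°).

31.8°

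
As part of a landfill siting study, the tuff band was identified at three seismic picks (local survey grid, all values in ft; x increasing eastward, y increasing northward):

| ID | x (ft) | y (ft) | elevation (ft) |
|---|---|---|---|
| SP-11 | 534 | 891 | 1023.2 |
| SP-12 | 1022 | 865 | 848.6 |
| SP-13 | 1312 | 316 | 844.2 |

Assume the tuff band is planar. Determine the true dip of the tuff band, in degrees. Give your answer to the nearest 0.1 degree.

22.4°

Two edge vectors: SP-11→SP-12 = (488, -26, -174.6), SP-11→SP-13 = (778, -575, -179).
Normal n = (SP-11→SP-12) × (SP-11→SP-13) = (-95741, -48486.8, -260372).
So ∂z/∂x = −n_x/n_z = −0.36771 and ∂z/∂y = −n_y/n_z = −0.18622.
Gradient magnitude |∇z| = √(a² + b²) = √(0.13521 + 0.03468) = 0.41217.
True dip = arctan(0.41217) = 22.4°, dipping toward ENE (azimuth ≈ 063°).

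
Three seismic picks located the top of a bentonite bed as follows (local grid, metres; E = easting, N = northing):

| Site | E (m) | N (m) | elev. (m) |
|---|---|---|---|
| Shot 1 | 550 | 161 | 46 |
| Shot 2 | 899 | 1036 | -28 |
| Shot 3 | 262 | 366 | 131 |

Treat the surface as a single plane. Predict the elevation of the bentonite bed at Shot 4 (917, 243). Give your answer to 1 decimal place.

-53.5 m

Two edge vectors: Shot 1→Shot 2 = (349, 875, -74), Shot 1→Shot 3 = (-288, 205, 85).
Normal n = (Shot 1→Shot 2) × (Shot 1→Shot 3) = (89545, -8353, 323545).
So ∂z/∂E = −n_x/n_z = −0.276762 and ∂z/∂N = −n_y/n_z = 0.025817.
Intercept c from Shot 1: 46 + 152.22 − 4.16 = 194.06.
At (917, 243): z = −253.8 + 6.3 + 194.06 = -53.5 m.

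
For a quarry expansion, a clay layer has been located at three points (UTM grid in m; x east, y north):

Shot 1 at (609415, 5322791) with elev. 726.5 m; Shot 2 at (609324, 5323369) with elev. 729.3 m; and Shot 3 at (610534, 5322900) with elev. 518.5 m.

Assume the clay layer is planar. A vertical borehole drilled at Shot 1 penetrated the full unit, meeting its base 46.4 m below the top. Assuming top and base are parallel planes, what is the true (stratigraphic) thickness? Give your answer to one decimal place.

Two edge vectors: Shot 1→Shot 2 = (-91, 578, 2.8), Shot 1→Shot 3 = (1119, 109, -208).
Normal n = (Shot 1→Shot 2) × (Shot 1→Shot 3) = (-120529.2, -15794.8, -656701).
So ∂z/∂x = −n_x/n_z = −0.18354 and ∂z/∂y = −n_y/n_z = −0.02405.
|∇z| = √(a²+b²) = 0.18511, so dip δ = arctan(0.18511) = 10.49°.
True thickness = vertical thickness × cos δ = 46.4 × cos 10.49° = 45.6 m.

45.6 m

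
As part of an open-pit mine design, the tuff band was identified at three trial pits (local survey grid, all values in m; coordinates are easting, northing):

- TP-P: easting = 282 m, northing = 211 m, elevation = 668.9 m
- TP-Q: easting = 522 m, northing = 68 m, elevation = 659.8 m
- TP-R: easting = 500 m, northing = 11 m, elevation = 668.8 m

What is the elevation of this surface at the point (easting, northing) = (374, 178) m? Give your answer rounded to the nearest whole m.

Let the plane be z = a·easting + b·northing + c.
TP-Q−TP-P: 240a − 143b = −9.1;  TP-R−TP-P: 218a − 200b = −0.1.
Solving gives a = −0.10732, b = −0.11647.
Then c = 668.9 − a·282 − b·211 = 723.74.
At (374, 178): z = −40.1 − 20.7 + 723.74 = 662.9 m.

663 m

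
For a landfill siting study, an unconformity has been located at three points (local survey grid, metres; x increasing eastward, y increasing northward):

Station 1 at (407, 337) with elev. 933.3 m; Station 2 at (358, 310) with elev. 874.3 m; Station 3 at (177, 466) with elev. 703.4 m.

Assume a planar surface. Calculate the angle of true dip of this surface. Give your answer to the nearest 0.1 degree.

Let the plane be z = a·x + b·y + c.
Station 2−Station 1: −49a − 27b = −59;  Station 3−Station 1: −230a + 129b = −229.9.
Solving gives a = 1.10273, b = 0.18394.
Gradient magnitude |∇z| = √(a² + b²) = √(1.21601 + 0.03383) = 1.11796.
True dip = arctan(1.11796) = 48.2°, dipping toward W (azimuth ≈ 261°).

48.2°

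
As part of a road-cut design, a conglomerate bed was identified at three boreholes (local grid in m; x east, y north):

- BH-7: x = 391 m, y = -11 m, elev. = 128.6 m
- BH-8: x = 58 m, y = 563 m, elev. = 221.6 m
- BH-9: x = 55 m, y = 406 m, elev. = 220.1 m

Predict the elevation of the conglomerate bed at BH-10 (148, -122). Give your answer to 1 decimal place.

188.8 m

Let the plane be z = a·x + b·y + c.
BH-8−BH-7: −333a + 574b = 93;  BH-9−BH-7: −336a + 417b = 91.5.
Solving gives a = −0.25443, b = 0.01442.
Then c = 128.6 − a·391 − b·-11 = 228.24.
At (148, -122): z = −37.7 − 1.8 + 228.24 = 188.8 m.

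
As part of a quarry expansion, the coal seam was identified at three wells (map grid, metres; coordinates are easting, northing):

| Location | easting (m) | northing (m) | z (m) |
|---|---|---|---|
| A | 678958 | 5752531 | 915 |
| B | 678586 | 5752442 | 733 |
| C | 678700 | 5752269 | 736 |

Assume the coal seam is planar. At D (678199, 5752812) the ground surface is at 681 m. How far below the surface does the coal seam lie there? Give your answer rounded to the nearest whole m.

Let the plane be z = a·easting + b·northing + c.
B−A: −372a − 89b = −182;  C−A: −258a − 262b = −179.
Solving gives a = 0.42620332, b = 0.26350970.
Then c = 915 − a·678958 − b·5752531 = −1804306.90.
At (678199, 5752812): z_contact = 289050.7 + 1515921.8 − 1804306.90 = 665.6 m.
Depth below ground = 681 − 665.6 = 15 m.

15 m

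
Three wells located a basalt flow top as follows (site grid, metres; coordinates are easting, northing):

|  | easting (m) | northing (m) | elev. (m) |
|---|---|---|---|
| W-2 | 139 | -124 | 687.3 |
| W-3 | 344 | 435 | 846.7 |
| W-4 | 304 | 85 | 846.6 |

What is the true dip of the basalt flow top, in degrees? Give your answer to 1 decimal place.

48.6°

Let the plane be z = a·easting + b·northing + c.
W-3−W-2: 205a + 559b = 159.4;  W-4−W-2: 165a + 209b = 159.3.
Solving gives a = 1.12845, b = −0.12868.
Gradient magnitude |∇z| = √(a² + b²) = √(1.27340 + 0.01656) = 1.13576.
True dip = arctan(1.13576) = 48.6°, dipping toward W (azimuth ≈ 277°).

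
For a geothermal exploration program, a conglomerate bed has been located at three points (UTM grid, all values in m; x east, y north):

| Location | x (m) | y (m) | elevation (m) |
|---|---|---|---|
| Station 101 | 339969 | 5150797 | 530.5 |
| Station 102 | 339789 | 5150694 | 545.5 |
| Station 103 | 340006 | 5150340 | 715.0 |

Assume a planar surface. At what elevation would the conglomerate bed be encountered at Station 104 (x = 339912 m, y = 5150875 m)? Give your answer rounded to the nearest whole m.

Two edge vectors: Station 101→Station 102 = (-180, -103, 15), Station 101→Station 103 = (37, -457, 184.5).
Normal n = (Station 101→Station 102) × (Station 101→Station 103) = (-12148.5, 33765, 86071).
So ∂z/∂x = −n_x/n_z = 0.14114510 and ∂z/∂y = −n_y/n_z = −0.39229241.
Intercept c from Station 101: 530.5 − 47984.96 + 2020618.57 = 1973164.11.
At (339912, 5150875): z = 47976.9 − 2020649.2 + 1973164.11 = 491.9 m.

492 m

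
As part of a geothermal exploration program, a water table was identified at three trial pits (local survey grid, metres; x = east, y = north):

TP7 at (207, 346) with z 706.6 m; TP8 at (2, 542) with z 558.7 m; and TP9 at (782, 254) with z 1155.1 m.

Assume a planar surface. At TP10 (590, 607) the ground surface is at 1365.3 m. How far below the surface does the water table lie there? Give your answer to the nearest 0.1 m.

336.3 m

Two edge vectors: TP7→TP8 = (-205, 196, -147.9), TP7→TP9 = (575, -92, 448.5).
Normal n = (TP7→TP8) × (TP7→TP9) = (74299.2, 6900, -93840).
So ∂z/∂x = −n_x/n_z = 0.79176 and ∂z/∂y = −n_y/n_z = 0.07353.
Intercept c from TP7: 706.6 − 163.90 − 25.44 = 517.26.
At (590, 607): z_contact = 467.14 + 44.63 + 517.26 = 1029.04 m.
Depth below ground = 1365.3 − 1029.04 = 336.3 m.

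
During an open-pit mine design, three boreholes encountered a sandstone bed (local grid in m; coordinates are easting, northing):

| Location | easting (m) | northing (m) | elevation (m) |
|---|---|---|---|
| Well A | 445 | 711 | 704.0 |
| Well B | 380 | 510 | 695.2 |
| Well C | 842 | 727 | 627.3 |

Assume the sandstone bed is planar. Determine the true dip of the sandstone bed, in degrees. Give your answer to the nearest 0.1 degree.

12.7°

Two edge vectors: Well A→Well B = (-65, -201, -8.8), Well A→Well C = (397, 16, -76.7).
Normal n = (Well A→Well B) × (Well A→Well C) = (15557.5, -8479.1, 78757).
So ∂z/∂easting = −n_x/n_z = −0.19754 and ∂z/∂northing = −n_y/n_z = 0.10766.
Gradient magnitude |∇z| = √(a² + b²) = √(0.03902 + 0.01159) = 0.22497.
True dip = arctan(0.22497) = 12.7°, dipping toward ESE (azimuth ≈ 119°).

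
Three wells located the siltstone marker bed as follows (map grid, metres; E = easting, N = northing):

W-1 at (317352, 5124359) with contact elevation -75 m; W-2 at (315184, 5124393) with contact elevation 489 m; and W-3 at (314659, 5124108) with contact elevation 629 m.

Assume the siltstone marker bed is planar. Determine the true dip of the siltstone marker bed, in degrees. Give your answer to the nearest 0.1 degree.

14.6°

Let the plane be z = a·E + b·N + c.
W-2−W-1: −2168a + 34b = 564;  W-3−W-1: −2693a − 251b = 704.
Solving gives a = −0.26033, b = −0.01167.
Gradient magnitude |∇z| = √(a² + b²) = √(0.06777 + 0.00014) = 0.26059.
True dip = arctan(0.26059) = 14.6°, dipping toward E (azimuth ≈ 087°).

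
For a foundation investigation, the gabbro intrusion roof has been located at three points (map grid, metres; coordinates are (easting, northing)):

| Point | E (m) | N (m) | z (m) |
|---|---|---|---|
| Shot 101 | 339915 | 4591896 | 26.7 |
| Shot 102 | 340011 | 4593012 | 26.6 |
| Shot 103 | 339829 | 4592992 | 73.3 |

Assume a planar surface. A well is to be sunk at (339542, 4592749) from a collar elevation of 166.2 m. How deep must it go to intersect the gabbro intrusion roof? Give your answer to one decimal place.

Let the plane be z = a·E + b·N + c.
Shot 102−Shot 101: 96a + 1116b = −0.1;  Shot 103−Shot 101: −86a + 1096b = 46.6.
Solving gives a = −0.259032168, b = 0.022192731.
Then c = 26.7 − a·339915 − b·4591896 = −13831.09.
At (339542, 4592749): z_contact = −87952.30 + 101925.64 − 13831.09 = 142.25 m.
Depth below ground = 166.2 − 142.25 = 24.0 m.

24.0 m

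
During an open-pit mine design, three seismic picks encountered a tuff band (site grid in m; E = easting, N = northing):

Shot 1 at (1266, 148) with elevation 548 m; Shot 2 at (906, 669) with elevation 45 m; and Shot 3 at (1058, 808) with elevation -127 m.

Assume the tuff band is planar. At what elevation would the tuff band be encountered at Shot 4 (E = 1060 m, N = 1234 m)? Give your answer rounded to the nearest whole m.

Two edge vectors: Shot 1→Shot 2 = (-360, 521, -503), Shot 1→Shot 3 = (-208, 660, -675).
Normal n = (Shot 1→Shot 2) × (Shot 1→Shot 3) = (-19695, -138376, -129232).
So ∂z/∂E = −n_x/n_z = −0.15240 and ∂z/∂N = −n_y/n_z = −1.07076.
Intercept c from Shot 1: 548 + 192.94 + 158.47 = 899.41.
At (1060, 1234): z = −161.5 − 1321.3 + 899.41 = -583.4 m.

-583 m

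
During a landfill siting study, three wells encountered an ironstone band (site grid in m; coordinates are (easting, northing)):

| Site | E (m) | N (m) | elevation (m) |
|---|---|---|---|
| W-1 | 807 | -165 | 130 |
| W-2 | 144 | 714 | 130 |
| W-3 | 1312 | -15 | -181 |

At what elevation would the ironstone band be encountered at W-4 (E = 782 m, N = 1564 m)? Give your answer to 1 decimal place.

-513.6 m

Two edge vectors: W-1→W-2 = (-663, 879, 0), W-1→W-3 = (505, 150, -311).
Normal n = (W-1→W-2) × (W-1→W-3) = (-273369, -206193, -543345).
So ∂z/∂E = −n_x/n_z = −0.503122 and ∂z/∂N = −n_y/n_z = −0.379488.
Intercept c from W-1: 130 + 406.02 − 62.62 = 473.40.
At (782, 1564): z = −393.4 − 593.5 + 473.40 = -513.6 m.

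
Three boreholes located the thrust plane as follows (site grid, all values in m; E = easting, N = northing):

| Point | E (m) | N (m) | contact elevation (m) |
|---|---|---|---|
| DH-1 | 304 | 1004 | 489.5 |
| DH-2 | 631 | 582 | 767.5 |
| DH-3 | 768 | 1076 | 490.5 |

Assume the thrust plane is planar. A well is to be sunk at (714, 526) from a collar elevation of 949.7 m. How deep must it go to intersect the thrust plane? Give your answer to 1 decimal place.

Two edge vectors: DH-1→DH-2 = (327, -422, 278), DH-1→DH-3 = (464, 72, 1).
Normal n = (DH-1→DH-2) × (DH-1→DH-3) = (-20438, 128665, 219352).
So ∂z/∂E = −n_x/n_z = 0.093174 and ∂z/∂N = −n_y/n_z = −0.586569.
Intercept c from DH-1: 489.5 − 28.33 + 588.91 = 1050.09.
At (714, 526): z_contact = 66.53 − 308.54 + 1050.09 = 808.08 m.
Depth below ground = 949.7 − 808.08 = 141.6 m.

141.6 m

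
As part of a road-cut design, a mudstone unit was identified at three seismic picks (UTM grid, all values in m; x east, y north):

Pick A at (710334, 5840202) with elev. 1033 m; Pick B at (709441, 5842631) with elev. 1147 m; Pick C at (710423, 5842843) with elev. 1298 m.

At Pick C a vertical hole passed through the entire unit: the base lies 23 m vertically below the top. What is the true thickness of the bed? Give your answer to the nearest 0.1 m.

Two edge vectors: Pick A→Pick B = (-893, 2429, 114), Pick A→Pick C = (89, 2641, 265).
Normal n = (Pick A→Pick B) × (Pick A→Pick C) = (342611, 246791, -2574594).
So ∂z/∂x = −n_x/n_z = 0.13307 and ∂z/∂y = −n_y/n_z = 0.09586.
|∇z| = √(a²+b²) = 0.16400, so dip δ = arctan(0.16400) = 9.31°.
True thickness = vertical thickness × cos δ = 23 × cos 9.31° = 22.7 m.

22.7 m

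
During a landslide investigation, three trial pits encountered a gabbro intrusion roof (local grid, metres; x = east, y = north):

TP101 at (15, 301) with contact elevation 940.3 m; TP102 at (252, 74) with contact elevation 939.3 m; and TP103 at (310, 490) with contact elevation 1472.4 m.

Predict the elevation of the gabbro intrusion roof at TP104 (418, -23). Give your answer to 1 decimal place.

Two edge vectors: TP101→TP102 = (237, -227, -1), TP101→TP103 = (295, 189, 532.1).
Normal n = (TP101→TP102) × (TP101→TP103) = (-120597.7, -126402.7, 111758).
So ∂z/∂x = −n_x/n_z = 1.07910 and ∂z/∂y = −n_y/n_z = 1.13104.
Intercept c from TP101: 940.3 − 16.19 − 340.44 = 583.67.
At (418, -23): z = 451.1 − 26.0 + 583.67 = 1008.7 m.

1008.7 m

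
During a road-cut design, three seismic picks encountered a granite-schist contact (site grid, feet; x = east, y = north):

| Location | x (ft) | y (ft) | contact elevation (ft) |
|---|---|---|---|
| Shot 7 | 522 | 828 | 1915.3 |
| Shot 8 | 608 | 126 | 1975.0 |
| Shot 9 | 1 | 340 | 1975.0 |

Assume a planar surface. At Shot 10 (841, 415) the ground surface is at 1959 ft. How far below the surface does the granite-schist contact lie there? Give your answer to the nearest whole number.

17 ft

Two edge vectors: Shot 7→Shot 8 = (86, -702, 59.7), Shot 7→Shot 9 = (-521, -488, 59.7).
Normal n = (Shot 7→Shot 8) × (Shot 7→Shot 9) = (-12775.8, -36237.9, -407710).
So ∂z/∂x = −n_x/n_z = −0.03134 and ∂z/∂y = −n_y/n_z = −0.08888.
Intercept c from Shot 7: 1915.3 + 16.36 + 73.59 = 2005.25.
At (841, 415): z_contact = −26.4 − 36.9 + 2005.25 = 1942.0 ft.
Depth below ground = 1959 − 1942.0 = 17 ft.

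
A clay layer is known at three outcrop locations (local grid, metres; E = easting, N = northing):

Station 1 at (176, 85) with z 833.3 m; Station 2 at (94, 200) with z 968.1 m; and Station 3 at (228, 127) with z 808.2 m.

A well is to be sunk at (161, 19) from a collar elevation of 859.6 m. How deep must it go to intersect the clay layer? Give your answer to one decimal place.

47.4 m

Let the plane be z = a·E + b·N + c.
Station 2−Station 1: −82a + 115b = 134.8;  Station 3−Station 1: 52a + 42b = −25.1.
Solving gives a = −0.90706, b = 0.52540.
Then c = 833.3 − a·176 − b·85 = 948.28.
At (161, 19): z_contact = −146.04 + 9.98 + 948.28 = 812.23 m.
Depth below ground = 859.6 − 812.23 = 47.4 m.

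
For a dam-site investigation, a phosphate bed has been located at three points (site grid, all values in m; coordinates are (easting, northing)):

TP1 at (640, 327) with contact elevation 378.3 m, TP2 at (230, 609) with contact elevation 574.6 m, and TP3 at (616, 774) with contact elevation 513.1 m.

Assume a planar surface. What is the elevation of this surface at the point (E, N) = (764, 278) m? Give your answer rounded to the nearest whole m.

Let the plane be z = a·E + b·N + c.
TP2−TP1: −410a + 282b = 196.3;  TP3−TP1: −24a + 447b = 134.8.
Solving gives a = −0.28177, b = 0.28644.
Then c = 378.3 − a·640 − b·327 = 464.97.
At (764, 278): z = −215.3 + 79.6 + 464.97 = 329.3 m.

329 m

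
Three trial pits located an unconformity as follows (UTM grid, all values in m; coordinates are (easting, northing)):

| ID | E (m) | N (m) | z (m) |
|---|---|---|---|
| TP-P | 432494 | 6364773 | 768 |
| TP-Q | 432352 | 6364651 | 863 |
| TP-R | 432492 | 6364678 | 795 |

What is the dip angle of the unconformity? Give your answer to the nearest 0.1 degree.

Two edge vectors: TP-P→TP-Q = (-142, -122, 95), TP-P→TP-R = (-2, -95, 27).
Normal n = (TP-P→TP-Q) × (TP-P→TP-R) = (5731, 3644, 13246).
So ∂z/∂E = −n_x/n_z = −0.43266 and ∂z/∂N = −n_y/n_z = −0.27510.
Gradient magnitude |∇z| = √(a² + b²) = √(0.18719 + 0.07568) = 0.51271.
True dip = arctan(0.51271) = 27.1°, dipping toward ENE (azimuth ≈ 058°).

27.1°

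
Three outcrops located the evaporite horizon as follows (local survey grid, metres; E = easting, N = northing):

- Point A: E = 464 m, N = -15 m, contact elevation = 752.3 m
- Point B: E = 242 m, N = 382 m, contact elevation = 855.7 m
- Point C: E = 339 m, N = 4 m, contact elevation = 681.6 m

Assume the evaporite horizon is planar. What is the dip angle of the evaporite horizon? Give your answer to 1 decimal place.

Two edge vectors: Point A→Point B = (-222, 397, 103.4), Point A→Point C = (-125, 19, -70.7).
Normal n = (Point A→Point B) × (Point A→Point C) = (-30032.5, -28620.4, 45407).
So ∂z/∂E = −n_x/n_z = 0.66141 and ∂z/∂N = −n_y/n_z = 0.63031.
Gradient magnitude |∇z| = √(a² + b²) = √(0.43746 + 0.39729) = 0.91365.
True dip = arctan(0.91365) = 42.4°, dipping toward SW (azimuth ≈ 226°).

42.4°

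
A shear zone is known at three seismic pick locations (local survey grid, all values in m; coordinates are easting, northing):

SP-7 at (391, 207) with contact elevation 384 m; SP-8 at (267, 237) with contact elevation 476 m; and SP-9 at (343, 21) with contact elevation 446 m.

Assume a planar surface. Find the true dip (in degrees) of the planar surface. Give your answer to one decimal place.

38.2°

Let the plane be z = a·easting + b·northing + c.
SP-8−SP-7: −124a + 30b = 92;  SP-9−SP-7: −48a − 186b = 62.
Solving gives a = −0.77424, b = −0.13353.
Gradient magnitude |∇z| = √(a² + b²) = √(0.59945 + 0.01783) = 0.78567.
True dip = arctan(0.78567) = 38.2°, dipping toward E (azimuth ≈ 080°).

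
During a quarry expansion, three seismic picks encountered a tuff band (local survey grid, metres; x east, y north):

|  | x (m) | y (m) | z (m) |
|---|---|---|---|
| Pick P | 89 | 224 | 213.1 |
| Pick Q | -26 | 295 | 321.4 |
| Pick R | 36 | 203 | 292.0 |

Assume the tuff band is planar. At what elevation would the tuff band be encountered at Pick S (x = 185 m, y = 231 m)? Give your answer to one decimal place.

86.9 m

Two edge vectors: Pick P→Pick Q = (-115, 71, 108.3), Pick P→Pick R = (-53, -21, 78.9).
Normal n = (Pick P→Pick Q) × (Pick P→Pick R) = (7876.2, 3333.6, 6178).
So ∂z/∂x = −n_x/n_z = −1.27488 and ∂z/∂y = −n_y/n_z = −0.53959.
Intercept c from Pick P: 213.1 + 113.46 + 120.87 = 447.43.
At (185, 231): z = −235.9 − 124.6 + 447.43 = 86.9 m.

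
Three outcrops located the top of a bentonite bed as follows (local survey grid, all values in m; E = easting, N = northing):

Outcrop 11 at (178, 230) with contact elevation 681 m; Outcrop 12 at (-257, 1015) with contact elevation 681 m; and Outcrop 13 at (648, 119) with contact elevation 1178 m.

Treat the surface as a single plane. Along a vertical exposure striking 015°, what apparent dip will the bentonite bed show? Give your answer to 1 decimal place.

Two edge vectors: Outcrop 11→Outcrop 12 = (-435, 785, 0), Outcrop 11→Outcrop 13 = (470, -111, 497).
Normal n = (Outcrop 11→Outcrop 12) × (Outcrop 11→Outcrop 13) = (390145, 216195, -320665).
So ∂z/∂E = −n_x/n_z = 1.21667 and ∂z/∂N = −n_y/n_z = 0.67421.
Unit vector along 015° is (sin 15°, cos 15°) = (0.2588, 0.9659).
Slope in that direction = a·(0.2588) + b·(0.9659) = 0.96613.
Apparent dip = arctan|0.96613| = 44.0° (true dip is 54.3°, so apparent ≤ true as expected).

44.0°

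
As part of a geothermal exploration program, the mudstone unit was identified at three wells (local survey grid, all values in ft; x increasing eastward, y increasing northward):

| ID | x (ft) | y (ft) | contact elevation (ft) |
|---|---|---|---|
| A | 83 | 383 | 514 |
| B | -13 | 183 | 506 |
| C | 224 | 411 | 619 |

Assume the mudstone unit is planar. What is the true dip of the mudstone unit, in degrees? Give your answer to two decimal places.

41.56°

Two edge vectors: A→B = (-96, -200, -8), A→C = (141, 28, 105).
Normal n = (A→B) × (A→C) = (-20776, 8952, 25512).
So ∂z/∂x = −n_x/n_z = 0.81436 and ∂z/∂y = −n_y/n_z = −0.35089.
Gradient magnitude |∇z| = √(a² + b²) = √(0.66319 + 0.12313) = 0.88674.
True dip = arctan(0.88674) = 41.56°, dipping toward WNW (azimuth ≈ 293°).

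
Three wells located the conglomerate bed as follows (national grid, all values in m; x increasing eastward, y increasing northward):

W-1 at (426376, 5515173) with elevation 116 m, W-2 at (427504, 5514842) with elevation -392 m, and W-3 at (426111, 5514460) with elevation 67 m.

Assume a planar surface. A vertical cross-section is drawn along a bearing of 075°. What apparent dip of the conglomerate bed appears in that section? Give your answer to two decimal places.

Let the plane be z = a·x + b·y + c.
W-2−W-1: 1128a − 331b = −508;  W-3−W-1: −265a − 713b = −49.
Solving gives a = −0.38788, b = 0.21289.
Unit vector along 075° is (sin 75°, cos 75°) = (0.9659, 0.2588).
Slope in that direction = a·(0.9659) + b·(0.2588) = −0.31957.
Apparent dip = arctan|0.31957| = 17.72° (true dip is 23.9°, so apparent ≤ true as expected).

17.72°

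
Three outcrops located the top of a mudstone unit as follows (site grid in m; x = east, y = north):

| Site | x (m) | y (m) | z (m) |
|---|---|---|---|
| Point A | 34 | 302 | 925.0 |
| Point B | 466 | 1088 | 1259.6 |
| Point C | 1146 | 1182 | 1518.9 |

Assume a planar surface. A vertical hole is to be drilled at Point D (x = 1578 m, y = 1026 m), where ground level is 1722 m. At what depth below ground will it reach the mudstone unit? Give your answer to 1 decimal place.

88.8 m

Two edge vectors: Point A→Point B = (432, 786, 334.6), Point A→Point C = (1112, 880, 593.9).
Normal n = (Point A→Point B) × (Point A→Point C) = (172357.4, 115510.4, -493872).
So ∂z/∂x = −n_x/n_z = 0.348992 and ∂z/∂y = −n_y/n_z = 0.233887.
Intercept c from Point A: 925 − 11.87 − 70.63 = 842.50.
At (1578, 1026): z_contact = 550.71 + 239.97 + 842.50 = 1633.18 m.
Depth below ground = 1722 − 1633.18 = 88.8 m.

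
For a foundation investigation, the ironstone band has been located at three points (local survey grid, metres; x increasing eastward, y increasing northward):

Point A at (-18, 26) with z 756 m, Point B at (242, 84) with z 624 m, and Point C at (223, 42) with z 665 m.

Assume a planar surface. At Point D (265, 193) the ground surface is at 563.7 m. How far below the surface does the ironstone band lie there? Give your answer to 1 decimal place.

Two edge vectors: Point A→Point B = (260, 58, -132), Point A→Point C = (241, 16, -91).
Normal n = (Point A→Point B) × (Point A→Point C) = (-3166, -8152, -9818).
So ∂z/∂x = −n_x/n_z = −0.32247 and ∂z/∂y = −n_y/n_z = −0.83031.
Intercept c from Point A: 756 − 5.80 + 21.59 = 771.78.
At (265, 193): z_contact = −85.45 − 160.25 + 771.78 = 526.08 m.
Depth below ground = 563.7 − 526.08 = 37.6 m.

37.6 m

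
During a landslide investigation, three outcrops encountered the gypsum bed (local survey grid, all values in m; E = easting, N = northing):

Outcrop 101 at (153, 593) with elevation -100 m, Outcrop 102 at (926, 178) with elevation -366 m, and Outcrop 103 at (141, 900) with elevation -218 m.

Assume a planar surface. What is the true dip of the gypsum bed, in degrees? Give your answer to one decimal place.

Let the plane be z = a·E + b·N + c.
Outcrop 102−Outcrop 101: 773a − 415b = −266;  Outcrop 103−Outcrop 101: −12a + 307b = −118.
Solving gives a = −0.56227, b = −0.40634.
Gradient magnitude |∇z| = √(a² + b²) = √(0.31614 + 0.16511) = 0.69373.
True dip = arctan(0.69373) = 34.8°, dipping toward NE (azimuth ≈ 054°).

34.8°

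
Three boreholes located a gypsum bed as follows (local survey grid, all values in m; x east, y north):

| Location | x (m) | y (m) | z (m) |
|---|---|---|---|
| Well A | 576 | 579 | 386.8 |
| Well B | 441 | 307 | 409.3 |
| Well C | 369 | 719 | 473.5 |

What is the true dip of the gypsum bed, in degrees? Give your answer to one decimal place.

20.2°

Two edge vectors: Well A→Well B = (-135, -272, 22.5), Well A→Well C = (-207, 140, 86.7).
Normal n = (Well A→Well B) × (Well A→Well C) = (-26732.4, 7047, -75204).
So ∂z/∂x = −n_x/n_z = −0.35547 and ∂z/∂y = −n_y/n_z = 0.09371.
Gradient magnitude |∇z| = √(a² + b²) = √(0.12636 + 0.00878) = 0.36761.
True dip = arctan(0.36761) = 20.2°, dipping toward ESE (azimuth ≈ 105°).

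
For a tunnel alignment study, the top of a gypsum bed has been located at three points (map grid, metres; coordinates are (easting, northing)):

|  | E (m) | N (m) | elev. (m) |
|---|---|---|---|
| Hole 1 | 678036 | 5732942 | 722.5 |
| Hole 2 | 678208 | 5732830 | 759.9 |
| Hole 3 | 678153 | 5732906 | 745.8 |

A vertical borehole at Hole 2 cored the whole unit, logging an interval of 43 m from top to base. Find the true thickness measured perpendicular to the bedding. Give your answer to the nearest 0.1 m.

Let the plane be z = a·E + b·N + c.
Hole 2−Hole 1: 172a − 112b = 37.4;  Hole 3−Hole 1: 117a − 36b = 23.3.
Solving gives a = 0.18275, b = −0.05327.
|∇z| = √(a²+b²) = 0.19036, so dip δ = arctan(0.19036) = 10.78°.
True thickness = vertical thickness × cos δ = 43 × cos 10.78° = 42.2 m.

42.2 m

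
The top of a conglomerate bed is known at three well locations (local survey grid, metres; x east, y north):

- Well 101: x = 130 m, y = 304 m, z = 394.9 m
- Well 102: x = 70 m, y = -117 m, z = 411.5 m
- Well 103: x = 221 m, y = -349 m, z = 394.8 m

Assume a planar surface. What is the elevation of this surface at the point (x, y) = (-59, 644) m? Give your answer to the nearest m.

Two edge vectors: Well 101→Well 102 = (-60, -421, 16.6), Well 101→Well 103 = (91, -653, -0.1).
Normal n = (Well 101→Well 102) × (Well 101→Well 103) = (10881.9, 1504.6, 77491).
So ∂z/∂x = −n_x/n_z = −0.14043 and ∂z/∂y = −n_y/n_z = −0.01942.
Intercept c from Well 101: 394.9 + 18.26 + 5.90 = 419.06.
At (-59, 644): z = 8.3 − 12.5 + 419.06 = 414.8 m.

415 m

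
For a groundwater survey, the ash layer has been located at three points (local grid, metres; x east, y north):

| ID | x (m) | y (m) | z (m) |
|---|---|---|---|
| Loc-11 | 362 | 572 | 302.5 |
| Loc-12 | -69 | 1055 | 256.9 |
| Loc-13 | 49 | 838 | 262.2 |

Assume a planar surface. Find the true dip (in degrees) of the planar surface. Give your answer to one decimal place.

Two edge vectors: Loc-11→Loc-12 = (-431, 483, -45.6), Loc-11→Loc-13 = (-313, 266, -40.3).
Normal n = (Loc-11→Loc-12) × (Loc-11→Loc-13) = (-7335.3, -3096.5, 36533).
So ∂z/∂x = −n_x/n_z = 0.20079 and ∂z/∂y = −n_y/n_z = 0.08476.
Gradient magnitude |∇z| = √(a² + b²) = √(0.04031 + 0.00718) = 0.21794.
True dip = arctan(0.21794) = 12.3°, dipping toward WSW (azimuth ≈ 247°).

12.3°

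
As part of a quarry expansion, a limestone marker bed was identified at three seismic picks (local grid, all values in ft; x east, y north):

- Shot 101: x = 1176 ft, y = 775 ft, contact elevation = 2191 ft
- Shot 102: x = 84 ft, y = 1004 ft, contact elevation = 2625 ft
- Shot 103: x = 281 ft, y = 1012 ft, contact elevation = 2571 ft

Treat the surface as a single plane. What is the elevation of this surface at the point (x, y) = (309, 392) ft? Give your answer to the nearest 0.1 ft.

2257.3 ft

Let the plane be z = a·x + b·y + c.
Shot 102−Shot 101: −1092a + 229b = 434;  Shot 103−Shot 101: −895a + 237b = 380.
Solving gives a = −0.294119, b = 0.492674.
Then c = 2191 − a·1176 − b·775 = 2155.06.
At (309, 392): z = −90.9 + 193.1 + 2155.06 = 2257.3 ft.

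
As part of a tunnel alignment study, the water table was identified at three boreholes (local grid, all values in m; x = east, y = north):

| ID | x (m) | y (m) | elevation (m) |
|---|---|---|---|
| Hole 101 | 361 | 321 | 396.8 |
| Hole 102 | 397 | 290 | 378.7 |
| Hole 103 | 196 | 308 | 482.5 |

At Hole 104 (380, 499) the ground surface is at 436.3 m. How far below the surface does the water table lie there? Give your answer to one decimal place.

52.5 m

Two edge vectors: Hole 101→Hole 102 = (36, -31, -18.1), Hole 101→Hole 103 = (-165, -13, 85.7).
Normal n = (Hole 101→Hole 102) × (Hole 101→Hole 103) = (-2892, -98.7, -5583).
So ∂z/∂x = −n_x/n_z = −0.51800 and ∂z/∂y = −n_y/n_z = −0.01768.
Intercept c from Hole 101: 396.8 + 187.00 + 5.67 = 589.47.
At (380, 499): z_contact = −196.84 − 8.82 + 589.47 = 383.81 m.
Depth below ground = 436.3 − 383.81 = 52.5 m.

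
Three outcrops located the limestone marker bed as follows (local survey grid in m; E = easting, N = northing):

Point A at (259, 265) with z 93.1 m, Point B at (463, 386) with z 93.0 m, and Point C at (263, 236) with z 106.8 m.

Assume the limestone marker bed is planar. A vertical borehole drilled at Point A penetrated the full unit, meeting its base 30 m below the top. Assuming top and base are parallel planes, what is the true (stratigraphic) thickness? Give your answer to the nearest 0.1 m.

Let the plane be z = a·E + b·N + c.
Point B−Point A: 204a + 121b = −0.1;  Point C−Point A: 4a − 29b = 13.7.
Solving gives a = 0.25856, b = −0.43675.
|∇z| = √(a²+b²) = 0.50755, so dip δ = arctan(0.50755) = 26.91°.
True thickness = vertical thickness × cos δ = 30 × cos 26.91° = 26.8 m.

26.8 m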